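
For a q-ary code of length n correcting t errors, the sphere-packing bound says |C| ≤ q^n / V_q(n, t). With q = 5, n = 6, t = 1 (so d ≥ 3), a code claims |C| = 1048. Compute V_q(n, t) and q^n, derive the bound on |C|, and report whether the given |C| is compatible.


V_q(n, t) = 25, q^n = 15625, Hamming bound = 625, |C| = 1048 > bound (violated).

Step 1: Compute V_q(n, t) = Σ_{j=0}^1 C(n, j) (q−1)^j.
  j = 0: C(6,0)·(4)^0 = 1·1 = 1.
  j = 1: C(6,1)·(4)^1 = 6·4 = 24.
  V_q(n, t) = 1 + 24 = 25.
Step 2: q^n = 5^6 = 15625.
Step 3: Hamming bound ⌊q^n / V_q(n,t)⌋ = ⌊15625/25⌋ = 625.
Step 4: Compare |C| = 1048 to 625: violated.
The claimed |C| lies above the Hamming bound, so no 5-ary code of length 6 with d ≥ 3 can have 1048 codewords.


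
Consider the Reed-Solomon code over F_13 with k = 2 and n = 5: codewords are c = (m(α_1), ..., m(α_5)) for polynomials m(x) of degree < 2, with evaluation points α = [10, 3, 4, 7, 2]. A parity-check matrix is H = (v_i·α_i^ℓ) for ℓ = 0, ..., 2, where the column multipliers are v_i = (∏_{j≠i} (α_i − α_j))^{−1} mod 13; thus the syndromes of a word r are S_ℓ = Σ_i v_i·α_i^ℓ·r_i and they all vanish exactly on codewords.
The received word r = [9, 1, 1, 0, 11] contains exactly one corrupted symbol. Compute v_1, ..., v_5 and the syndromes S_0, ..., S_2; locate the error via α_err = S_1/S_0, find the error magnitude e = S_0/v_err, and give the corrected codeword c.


S = (1, 4, 3), error at position 3, error magnitude e = 10, c = [9, 1, 4, 0, 11].

Step 1: column multipliers v_i = (∏_{j≠i}(α_i − α_j))^{−1} mod 13.
  i = 1 (α = 10): (10−3)(10−4)(10−7)(10−2) = 7·6·3·8 = 1008 ≡ 7, so v_1 = 7^{−1} = 2 (mod 13).
  i = 2 (α = 3): (3−10)(3−4)(3−7)(3−2) = (−7)·(−1)·(−4)·1 = −28 ≡ 11, so v_2 = 11^{−1} = 6 (mod 13).
  i = 3 (α = 4): (4−10)(4−3)(4−7)(4−2) = (−6)·1·(−3)·2 = 36 ≡ 10, so v_3 = 10^{−1} = 4 (mod 13).
  i = 4 (α = 7): (7−10)(7−3)(7−4)(7−2) = (−3)·4·3·5 = −180 ≡ 2, so v_4 = 2^{−1} = 7 (mod 13).
  i = 5 (α = 2): (2−10)(2−3)(2−4)(2−7) = (−8)·(−1)·(−2)·(−5) = 80 ≡ 2, so v_5 = 2^{−1} = 7 (mod 13).
  v = [2, 6, 4, 7, 7].
Step 2: syndromes of r = [9, 1, 1, 0, 11] (all sums mod 13).
  S_0 = Σ v_i r_i = 2·9 + 6·1 + 4·1 + 7·0 + 7·11 = 105 ≡ 1.
  S_1 = Σ v_i α_i r_i = 2·10·9 + 6·3·1 + 4·4·1 + 7·7·0 + 7·2·11 = 368 ≡ 4.
  α_i^2 mod 13 = [9, 9, 3, 10, 4].
  S_2 = Σ v_i α_i^2 r_i = 2·9·9 + 6·9·1 + 4·3·1 + 7·10·0 + 7·4·11 = 536 ≡ 3.
  S = (1, 4, 3) ≠ 0, so r is not a codeword (an error is present).
Step 3: locate the error. For a single error e at position i, S_ℓ = v_i·e·α_i^ℓ, so α_err = S_1/S_0.
  S_0^{−1} = 1^{−1} = 1 (mod 13), so α_err = 4·1 = 4 ≡ 4 = α_3. Error position i = 3.
  Consistency check: S_2/S_1 = 3·10 = 30 ≡ 4 = α_err ✓ (single-error assumption holds).
Step 4: error magnitude e = S_0/v_3 = S_0·∏_{j≠3}(α_3 − α_j) = 1·10 = 10 ≡ 10 (mod 13).
Step 5: correct position 3: c_3 = r_3 − e = 1 − 10 ≡ 4 (mod 13). Hence c = [9, 1, 4, 0, 11].
  Check: interpolating c through the α_i gives m(x) = 5 + 3·x (degree < 2) with m(α_i) = c_i for every i, so c is indeed a codeword.


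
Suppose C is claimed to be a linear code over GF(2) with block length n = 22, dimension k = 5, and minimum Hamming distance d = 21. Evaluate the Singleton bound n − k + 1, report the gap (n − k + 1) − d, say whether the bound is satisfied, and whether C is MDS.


Singleton RHS = n − k + 1 = 18, slack = -3, bound violated (no such code; not MDS).

Singleton bound: d ≤ n − k + 1.
Here n = 22, k = 5, so n − k + 1 = 18.
Given d = 21, check d ≤ 18: NO.
Slack = (n − k + 1) − d = -3.
The slack is negative: d = 21 exceeds n − k + 1 = 18 by 3, so the Singleton bound is violated and no linear [22, 5, 21]_2 code can exist. In particular it is not MDS (MDS requires d = n − k + 1 exactly).
Description: the claimed parameters are [22, 5, 21]_2; such a code would be impossible (violates the Singleton bound).


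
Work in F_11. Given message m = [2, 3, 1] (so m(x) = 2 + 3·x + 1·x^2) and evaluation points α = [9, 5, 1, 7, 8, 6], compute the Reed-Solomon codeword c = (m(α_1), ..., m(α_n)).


c = [0, 9, 6, 6, 2, 1]

Message polynomial: m(x) = 2 + 3·x + 1·x^2 (mod 11).
For each evaluation point α_i, compute m(α_i) mod 11:
  α_1 = 9: Horner steps 1 → 1 → 0, so m(9) = 0.
  α_2 = 5: Horner steps 1 → 8 → 9, so m(5) = 9.
  α_3 = 1: Horner steps 1 → 4 → 6, so m(1) = 6.
  α_4 = 7: Horner steps 1 → 10 → 6, so m(7) = 6.
  α_5 = 8: Horner steps 1 → 0 → 2, so m(8) = 2.
  α_6 = 6: Horner steps 1 → 9 → 1, so m(6) = 1.
Codeword c = [0, 9, 6, 6, 2, 1] ∈ F_11^6.


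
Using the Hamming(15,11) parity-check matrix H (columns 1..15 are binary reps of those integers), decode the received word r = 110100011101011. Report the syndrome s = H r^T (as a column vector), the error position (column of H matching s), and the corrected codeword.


s = (0, 0, 0, 1)^T, error position = 1, corrected codeword c = 010100011101011

Compute s = H r^T mod 2 one row at a time:
  s_1 = 1 + 1 + 1 + 0 + 1 + 0 + 1 + 1 = 6 ≡ 0 (mod 2).
  s_2 = 1 + 0 + 0 + 0 + 1 + 0 + 1 + 1 = 4 ≡ 0 (mod 2).
  s_3 = 1 + 0 + 0 + 0 + 1 + 0 + 1 + 1 = 4 ≡ 0 (mod 2).
  s_4 = 1 + 0 + 0 + 0 + 1 + 0 + 0 + 1 = 3 ≡ 1 (mod 2).
s = (0, 0, 0, 1)^T — this equals column 1 of H (binary 0001), so error is at position 1.
Correct: flip bit 1 of r = 110100011101011 to get c = 010100011101011.


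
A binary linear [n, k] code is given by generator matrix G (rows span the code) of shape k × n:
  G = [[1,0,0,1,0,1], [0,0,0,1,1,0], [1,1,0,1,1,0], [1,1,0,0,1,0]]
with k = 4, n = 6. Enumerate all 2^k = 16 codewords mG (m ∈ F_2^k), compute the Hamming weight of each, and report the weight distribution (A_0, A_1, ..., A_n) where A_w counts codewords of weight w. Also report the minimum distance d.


Weight distribution: A_0 = 1, A_1 = 2, A_2 = 4, A_3 = 6, A_4 = 3. Minimum distance d = 1.

Enumerate all 2^4 = 16 messages m ∈ F_2^4.
For each, compute codeword c = mG in F_2^6, then tally its weight.
  m = 0000 → c = 000000, weight = 0.
  m = 1000 → c = 100101, weight = 3.
  m = 0100 → c = 000110, weight = 2.
  m = 1100 → c = 100011, weight = 3.
  m = 0010 → c = 110110, weight = 4.
  m = 1010 → c = 010011, weight = 3.
  m = 0110 → c = 110000, weight = 2.
  m = 1110 → c = 010101, weight = 3.
  m = 0001 → c = 110010, weight = 3.
  m = 1001 → c = 010111, weight = 4.
  m = 0101 → c = 110100, weight = 3.
  m = 1101 → c = 010001, weight = 2.
  m = 0011 → c = 000100, weight = 1.
  m = 1011 → c = 100001, weight = 2.
  m = 0111 → c = 000010, weight = 1.
  m = 1111 → c = 100111, weight = 4.
Tally weights:
  weight 0: 1 codewords.
  weight 1: 2 codewords.
  weight 2: 4 codewords.
  weight 3: 6 codewords.
  weight 4: 3 codewords.
Minimum distance d = smallest w > 0 with A_w > 0 = 1.
Sanity: Σ A_w = 16 = 2^4 = 16 ✓.


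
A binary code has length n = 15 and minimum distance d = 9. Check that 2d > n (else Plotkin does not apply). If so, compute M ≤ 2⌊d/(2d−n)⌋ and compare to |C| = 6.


Plotkin bound M ≤ 6; given |C| = 6 ≤ bound (satisfied).

Check applicability: 2d = 18, n = 15.
2d − n = 3 > 0, so Plotkin applies.
Compute d/(2d−n) = 9/3 ≈ 3.0000.
⌊d/(2d−n)⌋ = 3.
Plotkin bound: M ≤ 2·3 = 6.
Given |C| = 6, check: satisfied.
This |C| is at the Plotkin bound.


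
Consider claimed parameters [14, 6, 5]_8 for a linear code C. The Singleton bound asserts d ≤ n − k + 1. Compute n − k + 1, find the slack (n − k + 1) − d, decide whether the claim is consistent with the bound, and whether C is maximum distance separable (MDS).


Singleton RHS = n − k + 1 = 9, slack = 4, bound satisfied, not MDS.

Singleton bound: d ≤ n − k + 1.
Here n = 14, k = 6, so n − k + 1 = 9.
Given d = 5, check d ≤ 9: YES.
Slack = (n − k + 1) − d = 4.
The code is NOT MDS (slack = 4 > 0).
Description: the claimed parameters are [14, 6, 5]_8; such a code would be non-MDS.


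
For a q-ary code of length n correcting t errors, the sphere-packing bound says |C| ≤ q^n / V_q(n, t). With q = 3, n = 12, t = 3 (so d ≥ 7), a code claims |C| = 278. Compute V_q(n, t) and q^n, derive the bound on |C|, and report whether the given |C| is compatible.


V_q(n, t) = 2049, q^n = 531441, Hamming bound = 259, |C| = 278 > bound (violated).

Step 1: Compute V_q(n, t) = Σ_{j=0}^3 C(n, j) (q−1)^j.
  j = 0: C(12,0)·(2)^0 = 1·1 = 1.
  j = 1: C(12,1)·(2)^1 = 12·2 = 24.
  j = 2: C(12,2)·(2)^2 = 66·4 = 264.
  j = 3: C(12,3)·(2)^3 = 220·8 = 1760.
  V_q(n, t) = 1 + 24 + 264 + 1760 = 2049.
Step 2: q^n = 3^12 = 531441.
Step 3: Hamming bound ⌊q^n / V_q(n,t)⌋ = ⌊531441/2049⌋ = 259.
Step 4: Compare |C| = 278 to 259: violated.
The claimed |C| lies above the Hamming bound, so no 3-ary code of length 12 with d ≥ 7 can have 278 codewords.


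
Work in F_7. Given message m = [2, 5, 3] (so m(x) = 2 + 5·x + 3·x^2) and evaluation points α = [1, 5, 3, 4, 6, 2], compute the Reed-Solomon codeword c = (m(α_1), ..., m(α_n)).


c = [3, 4, 2, 0, 0, 3]

Message polynomial: m(x) = 2 + 5·x + 3·x^2 (mod 7).
For each evaluation point α_i, compute m(α_i) mod 7:
  α_1 = 1: Horner steps 3 → 1 → 3, so m(1) = 3.
  α_2 = 5: Horner steps 3 → 6 → 4, so m(5) = 4.
  α_3 = 3: Horner steps 3 → 0 → 2, so m(3) = 2.
  α_4 = 4: Horner steps 3 → 3 → 0, so m(4) = 0.
  α_5 = 6: Horner steps 3 → 2 → 0, so m(6) = 0.
  α_6 = 2: Horner steps 3 → 4 → 3, so m(2) = 3.
Codeword c = [3, 4, 2, 0, 0, 3] ∈ F_7^6.


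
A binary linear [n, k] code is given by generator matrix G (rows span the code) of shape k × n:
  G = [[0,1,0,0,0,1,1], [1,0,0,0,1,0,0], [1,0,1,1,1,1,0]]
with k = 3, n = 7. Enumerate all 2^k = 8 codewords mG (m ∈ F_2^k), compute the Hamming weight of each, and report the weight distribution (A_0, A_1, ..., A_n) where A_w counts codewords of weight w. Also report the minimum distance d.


Weight distribution: A_0 = 1, A_2 = 1, A_3 = 2, A_4 = 1, A_5 = 2, A_6 = 1. Minimum distance d = 2.

Enumerate all 2^3 = 8 messages m ∈ F_2^3.
For each, compute codeword c = mG in F_2^7, then tally its weight.
  m = 000 → c = 0000000, weight = 0.
  m = 100 → c = 0100011, weight = 3.
  m = 010 → c = 1000100, weight = 2.
  m = 110 → c = 1100111, weight = 5.
  m = 001 → c = 1011110, weight = 5.
  m = 101 → c = 1111101, weight = 6.
  m = 011 → c = 0011010, weight = 3.
  m = 111 → c = 0111001, weight = 4.
Tally weights:
  weight 0: 1 codewords.
  weight 2: 1 codewords.
  weight 3: 2 codewords.
  weight 4: 1 codewords.
  weight 5: 2 codewords.
  weight 6: 1 codewords.
Minimum distance d = smallest w > 0 with A_w > 0 = 2.
Sanity: Σ A_w = 8 = 2^3 = 8 ✓.


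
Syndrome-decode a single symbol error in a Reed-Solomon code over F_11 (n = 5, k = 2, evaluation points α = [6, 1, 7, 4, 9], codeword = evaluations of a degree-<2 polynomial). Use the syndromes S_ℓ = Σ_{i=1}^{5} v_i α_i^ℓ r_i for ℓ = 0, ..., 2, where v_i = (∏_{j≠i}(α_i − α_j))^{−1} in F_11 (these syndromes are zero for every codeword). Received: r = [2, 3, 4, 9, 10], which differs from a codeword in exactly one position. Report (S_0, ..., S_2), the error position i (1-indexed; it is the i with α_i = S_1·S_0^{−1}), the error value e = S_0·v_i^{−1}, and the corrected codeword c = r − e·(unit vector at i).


S = (10, 2, 7), error at position 5, error magnitude e = 2, c = [2, 3, 4, 9, 8].

Step 1: column multipliers v_i = (∏_{j≠i}(α_i − α_j))^{−1} mod 11.
  i = 1 (α = 6): (6−1)(6−7)(6−4)(6−9) = 5·(−1)·2·(−3) = 30 ≡ 8, so v_1 = 8^{−1} = 7 (mod 11).
  i = 2 (α = 1): (1−6)(1−7)(1−4)(1−9) = (−5)·(−6)·(−3)·(−8) = 720 ≡ 5, so v_2 = 5^{−1} = 9 (mod 11).
  i = 3 (α = 7): (7−6)(7−1)(7−4)(7−9) = 1·6·3·(−2) = −36 ≡ 8, so v_3 = 8^{−1} = 7 (mod 11).
  i = 4 (α = 4): (4−6)(4−1)(4−7)(4−9) = (−2)·3·(−3)·(−5) = −90 ≡ 9, so v_4 = 9^{−1} = 5 (mod 11).
  i = 5 (α = 9): (9−6)(9−1)(9−7)(9−4) = 3·8·2·5 = 240 ≡ 9, so v_5 = 9^{−1} = 5 (mod 11).
  v = [7, 9, 7, 5, 5].
Step 2: syndromes of r = [2, 3, 4, 9, 10] (all sums mod 11).
  S_0 = Σ v_i r_i = 7·2 + 9·3 + 7·4 + 5·9 + 5·10 = 164 ≡ 10.
  S_1 = Σ v_i α_i r_i = 7·6·2 + 9·1·3 + 7·7·4 + 5·4·9 + 5·9·10 = 937 ≡ 2.
  α_i^2 mod 11 = [3, 1, 5, 5, 4].
  S_2 = Σ v_i α_i^2 r_i = 7·3·2 + 9·1·3 + 7·5·4 + 5·5·9 + 5·4·10 = 634 ≡ 7.
  S = (10, 2, 7) ≠ 0, so r is not a codeword (an error is present).
Step 3: locate the error. For a single error e at position i, S_ℓ = v_i·e·α_i^ℓ, so α_err = S_1/S_0.
  S_0^{−1} = 10^{−1} = 10 (mod 11), so α_err = 2·10 = 20 ≡ 9 = α_5. Error position i = 5.
  Consistency check: S_2/S_1 = 7·6 = 42 ≡ 9 = α_err ✓ (single-error assumption holds).
Step 4: error magnitude e = S_0/v_5 = S_0·∏_{j≠5}(α_5 − α_j) = 10·9 = 90 ≡ 2 (mod 11).
Step 5: correct position 5: c_5 = r_5 − e = 10 − 2 ≡ 8 (mod 11). Hence c = [2, 3, 4, 9, 8].
  Check: interpolating c through the α_i gives m(x) = 1 + 2·x (degree < 2) with m(α_i) = c_i for every i, so c is indeed a codeword.


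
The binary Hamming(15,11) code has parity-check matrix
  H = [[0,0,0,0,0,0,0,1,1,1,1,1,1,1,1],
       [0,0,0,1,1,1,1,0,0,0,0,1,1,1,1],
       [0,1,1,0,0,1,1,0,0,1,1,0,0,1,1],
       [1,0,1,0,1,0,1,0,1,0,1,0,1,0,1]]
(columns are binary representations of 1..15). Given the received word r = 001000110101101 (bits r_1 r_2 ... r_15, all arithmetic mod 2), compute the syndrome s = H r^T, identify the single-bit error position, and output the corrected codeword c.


s = (1, 0, 0, 0)^T, error position = 8, corrected codeword c = 001000100101101

Compute s = H r^T mod 2 one row at a time:
  s_1 = 1 + 0 + 1 + 0 + 1 + 1 + 0 + 1 = 5 ≡ 1 (mod 2).
  s_2 = 0 + 0 + 0 + 1 + 1 + 1 + 0 + 1 = 4 ≡ 0 (mod 2).
  s_3 = 0 + 1 + 0 + 1 + 1 + 0 + 0 + 1 = 4 ≡ 0 (mod 2).
  s_4 = 0 + 1 + 0 + 1 + 0 + 0 + 1 + 1 = 4 ≡ 0 (mod 2).
s = (1, 0, 0, 0)^T — this equals column 8 of H (binary 1000), so error is at position 8.
Correct: flip bit 8 of r = 001000110101101 to get c = 001000100101101.


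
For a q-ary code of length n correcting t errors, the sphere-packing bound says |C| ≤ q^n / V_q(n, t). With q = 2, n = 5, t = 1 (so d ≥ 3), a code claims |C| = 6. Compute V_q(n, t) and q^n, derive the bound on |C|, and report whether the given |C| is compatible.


V_q(n, t) = 6, q^n = 32, Hamming bound = 5, |C| = 6 > bound (violated).

Step 1: Compute V_q(n, t) = Σ_{j=0}^1 C(n, j) (q−1)^j.
  j = 0: C(5,0)·(1)^0 = 1·1 = 1.
  j = 1: C(5,1)·(1)^1 = 5·1 = 5.
  V_q(n, t) = 1 + 5 = 6.
Step 2: q^n = 2^5 = 32.
Step 3: Hamming bound ⌊q^n / V_q(n,t)⌋ = ⌊32/6⌋ = 5.
Step 4: Compare |C| = 6 to 5: violated.
The claimed |C| lies above the Hamming bound, so no 2-ary code of length 5 with d ≥ 3 can have 6 codewords.


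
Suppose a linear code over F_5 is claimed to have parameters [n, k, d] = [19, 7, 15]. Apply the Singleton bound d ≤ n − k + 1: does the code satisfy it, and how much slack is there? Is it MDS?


Singleton RHS = n − k + 1 = 13, slack = -2, bound violated (no such code; not MDS).

Singleton bound: d ≤ n − k + 1.
Here n = 19, k = 7, so n − k + 1 = 13.
Given d = 15, check d ≤ 13: NO.
Slack = (n − k + 1) − d = -2.
The slack is negative: d = 15 exceeds n − k + 1 = 13 by 2, so the Singleton bound is violated and no linear [19, 7, 15]_5 code can exist. In particular it is not MDS (MDS requires d = n − k + 1 exactly).
Description: the claimed parameters are [19, 7, 15]_5; such a code would be impossible (violates the Singleton bound).


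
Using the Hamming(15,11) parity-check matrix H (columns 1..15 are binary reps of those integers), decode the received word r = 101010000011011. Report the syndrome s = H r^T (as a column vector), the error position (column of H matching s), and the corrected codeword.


s = (0, 0, 0, 1)^T, error position = 1, corrected codeword c = 001010000011011

Compute s = H r^T mod 2 one row at a time:
  s_1 = 0 + 0 + 0 + 1 + 1 + 0 + 1 + 1 = 4 ≡ 0 (mod 2).
  s_2 = 0 + 1 + 0 + 0 + 1 + 0 + 1 + 1 = 4 ≡ 0 (mod 2).
  s_3 = 0 + 1 + 0 + 0 + 0 + 1 + 1 + 1 = 4 ≡ 0 (mod 2).
  s_4 = 1 + 1 + 1 + 0 + 0 + 1 + 0 + 1 = 5 ≡ 1 (mod 2).
s = (0, 0, 0, 1)^T — this equals column 1 of H (binary 0001), so error is at position 1.
Correct: flip bit 1 of r = 101010000011011 to get c = 001010000011011.


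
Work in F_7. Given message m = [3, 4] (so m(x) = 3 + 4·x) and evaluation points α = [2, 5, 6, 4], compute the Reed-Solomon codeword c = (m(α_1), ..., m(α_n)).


c = [4, 2, 6, 5]

Message polynomial: m(x) = 3 + 4·x (mod 7).
For each evaluation point α_i, compute m(α_i) mod 7:
  α_1 = 2: Horner steps 4 → 4, so m(2) = 4.
  α_2 = 5: Horner steps 4 → 2, so m(5) = 2.
  α_3 = 6: Horner steps 4 → 6, so m(6) = 6.
  α_4 = 4: Horner steps 4 → 5, so m(4) = 5.
Codeword c = [4, 2, 6, 5] ∈ F_7^4.


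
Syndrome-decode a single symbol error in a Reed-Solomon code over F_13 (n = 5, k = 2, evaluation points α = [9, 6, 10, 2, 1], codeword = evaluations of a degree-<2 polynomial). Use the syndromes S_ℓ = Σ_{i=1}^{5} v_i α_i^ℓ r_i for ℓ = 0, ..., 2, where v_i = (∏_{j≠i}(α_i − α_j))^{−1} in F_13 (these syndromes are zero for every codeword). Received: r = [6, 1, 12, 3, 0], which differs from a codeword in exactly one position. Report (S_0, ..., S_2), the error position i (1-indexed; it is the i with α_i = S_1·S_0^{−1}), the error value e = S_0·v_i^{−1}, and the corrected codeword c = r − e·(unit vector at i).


S = (9, 9, 9), error at position 5, error magnitude e = 3, c = [6, 1, 12, 3, 10].

Step 1: column multipliers v_i = (∏_{j≠i}(α_i − α_j))^{−1} mod 13.
  i = 1 (α = 9): (9−6)(9−10)(9−2)(9−1) = 3·(−1)·7·8 = −168 ≡ 1, so v_1 = 1^{−1} = 1 (mod 13).
  i = 2 (α = 6): (6−9)(6−10)(6−2)(6−1) = (−3)·(−4)·4·5 = 240 ≡ 6, so v_2 = 6^{−1} = 11 (mod 13).
  i = 3 (α = 10): (10−9)(10−6)(10−2)(10−1) = 1·4·8·9 = 288 ≡ 2, so v_3 = 2^{−1} = 7 (mod 13).
  i = 4 (α = 2): (2−9)(2−6)(2−10)(2−1) = (−7)·(−4)·(−8)·1 = −224 ≡ 10, so v_4 = 10^{−1} = 4 (mod 13).
  i = 5 (α = 1): (1−9)(1−6)(1−10)(1−2) = (−8)·(−5)·(−9)·(−1) = 360 ≡ 9, so v_5 = 9^{−1} = 3 (mod 13).
  v = [1, 11, 7, 4, 3].
Step 2: syndromes of r = [6, 1, 12, 3, 0] (all sums mod 13).
  S_0 = Σ v_i r_i = 1·6 + 11·1 + 7·12 + 4·3 + 3·0 = 113 ≡ 9.
  S_1 = Σ v_i α_i r_i = 1·9·6 + 11·6·1 + 7·10·12 + 4·2·3 + 3·1·0 = 984 ≡ 9.
  α_i^2 mod 13 = [3, 10, 9, 4, 1].
  S_2 = Σ v_i α_i^2 r_i = 1·3·6 + 11·10·1 + 7·9·12 + 4·4·3 + 3·1·0 = 932 ≡ 9.
  S = (9, 9, 9) ≠ 0, so r is not a codeword (an error is present).
Step 3: locate the error. For a single error e at position i, S_ℓ = v_i·e·α_i^ℓ, so α_err = S_1/S_0.
  S_0^{−1} = 9^{−1} = 3 (mod 13), so α_err = 9·3 = 27 ≡ 1 = α_5. Error position i = 5.
  Consistency check: S_2/S_1 = 9·3 = 27 ≡ 1 = α_err ✓ (single-error assumption holds).
Step 4: error magnitude e = S_0/v_5 = S_0·∏_{j≠5}(α_5 − α_j) = 9·9 = 81 ≡ 3 (mod 13).
Step 5: correct position 5: c_5 = r_5 − e = 0 − 3 ≡ 10 (mod 13). Hence c = [6, 1, 12, 3, 10].
  Check: interpolating c through the α_i gives m(x) = 4 + 6·x (degree < 2) with m(α_i) = c_i for every i, so c is indeed a codeword.


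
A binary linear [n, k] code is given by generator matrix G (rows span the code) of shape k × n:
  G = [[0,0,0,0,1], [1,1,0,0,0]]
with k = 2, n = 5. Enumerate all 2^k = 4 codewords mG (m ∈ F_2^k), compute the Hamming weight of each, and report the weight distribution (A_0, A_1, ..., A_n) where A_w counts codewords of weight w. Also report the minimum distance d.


Weight distribution: A_0 = 1, A_1 = 1, A_2 = 1, A_3 = 1. Minimum distance d = 1.

Enumerate all 2^2 = 4 messages m ∈ F_2^2.
For each, compute codeword c = mG in F_2^5, then tally its weight.
  m = 00 → c = 00000, weight = 0.
  m = 10 → c = 00001, weight = 1.
  m = 01 → c = 11000, weight = 2.
  m = 11 → c = 11001, weight = 3.
Tally weights:
  weight 0: 1 codewords.
  weight 1: 1 codewords.
  weight 2: 1 codewords.
  weight 3: 1 codewords.
Minimum distance d = smallest w > 0 with A_w > 0 = 1.
Sanity: Σ A_w = 4 = 2^2 = 4 ✓.


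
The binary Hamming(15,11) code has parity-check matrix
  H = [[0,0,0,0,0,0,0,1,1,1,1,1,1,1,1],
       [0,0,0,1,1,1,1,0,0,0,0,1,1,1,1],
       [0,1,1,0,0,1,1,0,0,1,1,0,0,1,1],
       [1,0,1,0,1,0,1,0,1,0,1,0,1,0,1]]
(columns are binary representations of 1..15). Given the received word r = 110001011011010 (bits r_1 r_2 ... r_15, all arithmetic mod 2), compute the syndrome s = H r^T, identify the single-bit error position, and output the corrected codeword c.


s = (1, 1, 0, 1)^T, error position = 13, corrected codeword c = 110001011011110

Compute s = H r^T mod 2 one row at a time:
  s_1 = 1 + 1 + 0 + 1 + 1 + 0 + 1 + 0 = 5 ≡ 1 (mod 2).
  s_2 = 0 + 0 + 1 + 0 + 1 + 0 + 1 + 0 = 3 ≡ 1 (mod 2).
  s_3 = 1 + 0 + 1 + 0 + 0 + 1 + 1 + 0 = 4 ≡ 0 (mod 2).
  s_4 = 1 + 0 + 0 + 0 + 1 + 1 + 0 + 0 = 3 ≡ 1 (mod 2).
s = (1, 1, 0, 1)^T — this equals column 13 of H (binary 1101), so error is at position 13.
Correct: flip bit 13 of r = 110001011011010 to get c = 110001011011110.


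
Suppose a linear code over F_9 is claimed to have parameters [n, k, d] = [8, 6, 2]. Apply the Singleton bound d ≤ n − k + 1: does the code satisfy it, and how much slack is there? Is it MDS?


Singleton RHS = n − k + 1 = 3, slack = 1, bound satisfied, not MDS.

Singleton bound: d ≤ n − k + 1.
Here n = 8, k = 6, so n − k + 1 = 3.
Given d = 2, check d ≤ 3: YES.
Slack = (n − k + 1) − d = 1.
The code is NOT MDS (slack = 1 > 0).
Description: the claimed parameters are [8, 6, 2]_9; such a code would be non-MDS.


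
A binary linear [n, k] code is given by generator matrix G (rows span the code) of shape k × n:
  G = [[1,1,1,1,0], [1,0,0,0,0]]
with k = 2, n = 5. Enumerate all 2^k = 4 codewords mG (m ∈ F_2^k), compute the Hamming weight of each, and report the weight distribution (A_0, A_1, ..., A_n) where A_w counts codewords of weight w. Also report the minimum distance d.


Weight distribution: A_0 = 1, A_1 = 1, A_3 = 1, A_4 = 1. Minimum distance d = 1.

Enumerate all 2^2 = 4 messages m ∈ F_2^2.
For each, compute codeword c = mG in F_2^5, then tally its weight.
  m = 00 → c = 00000, weight = 0.
  m = 10 → c = 11110, weight = 4.
  m = 01 → c = 10000, weight = 1.
  m = 11 → c = 01110, weight = 3.
Tally weights:
  weight 0: 1 codewords.
  weight 1: 1 codewords.
  weight 3: 1 codewords.
  weight 4: 1 codewords.
Minimum distance d = smallest w > 0 with A_w > 0 = 1.
Sanity: Σ A_w = 4 = 2^2 = 4 ✓.


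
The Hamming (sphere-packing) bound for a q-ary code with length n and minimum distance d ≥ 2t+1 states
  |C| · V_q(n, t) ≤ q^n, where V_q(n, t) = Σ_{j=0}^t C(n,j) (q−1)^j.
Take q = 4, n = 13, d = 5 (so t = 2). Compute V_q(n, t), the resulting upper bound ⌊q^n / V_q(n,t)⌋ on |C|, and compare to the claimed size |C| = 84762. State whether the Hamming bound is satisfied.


V_q(n, t) = 742, q^n = 67108864, Hamming bound = 90443, |C| = 84762 ≤ bound (satisfied).

Step 1: Compute V_q(n, t) = Σ_{j=0}^2 C(n, j) (q−1)^j.
  j = 0: C(13,0)·(3)^0 = 1·1 = 1.
  j = 1: C(13,1)·(3)^1 = 13·3 = 39.
  j = 2: C(13,2)·(3)^2 = 78·9 = 702.
  V_q(n, t) = 1 + 39 + 702 = 742.
Step 2: q^n = 4^13 = 67108864.
Step 3: Hamming bound ⌊q^n / V_q(n,t)⌋ = ⌊67108864/742⌋ = 90443.
Step 4: Compare |C| = 84762 to 90443: satisfied.
The claimed |C| lies below the Hamming bound.


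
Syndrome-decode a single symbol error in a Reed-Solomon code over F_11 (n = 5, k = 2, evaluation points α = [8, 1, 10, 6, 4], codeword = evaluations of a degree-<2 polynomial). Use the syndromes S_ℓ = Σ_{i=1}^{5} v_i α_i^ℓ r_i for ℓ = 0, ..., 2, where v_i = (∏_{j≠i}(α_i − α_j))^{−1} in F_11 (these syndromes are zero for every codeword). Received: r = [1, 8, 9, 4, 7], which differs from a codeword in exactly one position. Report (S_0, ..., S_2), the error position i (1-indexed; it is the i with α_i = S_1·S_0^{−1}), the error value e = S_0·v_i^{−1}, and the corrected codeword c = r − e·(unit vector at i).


S = (9, 9, 9), error at position 2, error magnitude e = 2, c = [1, 6, 9, 4, 7].

Step 1: column multipliers v_i = (∏_{j≠i}(α_i − α_j))^{−1} mod 11.
  i = 1 (α = 8): (8−1)(8−10)(8−6)(8−4) = 7·(−2)·2·4 = −112 ≡ 9, so v_1 = 9^{−1} = 5 (mod 11).
  i = 2 (α = 1): (1−8)(1−10)(1−6)(1−4) = (−7)·(−9)·(−5)·(−3) = 945 ≡ 10, so v_2 = 10^{−1} = 10 (mod 11).
  i = 3 (α = 10): (10−8)(10−1)(10−6)(10−4) = 2·9·4·6 = 432 ≡ 3, so v_3 = 3^{−1} = 4 (mod 11).
  i = 4 (α = 6): (6−8)(6−1)(6−10)(6−4) = (−2)·5·(−4)·2 = 80 ≡ 3, so v_4 = 3^{−1} = 4 (mod 11).
  i = 5 (α = 4): (4−8)(4−1)(4−10)(4−6) = (−4)·3·(−6)·(−2) = −144 ≡ 10, so v_5 = 10^{−1} = 10 (mod 11).
  v = [5, 10, 4, 4, 10].
Step 2: syndromes of r = [1, 8, 9, 4, 7] (all sums mod 11).
  S_0 = Σ v_i r_i = 5·1 + 10·8 + 4·9 + 4·4 + 10·7 = 207 ≡ 9.
  S_1 = Σ v_i α_i r_i = 5·8·1 + 10·1·8 + 4·10·9 + 4·6·4 + 10·4·7 = 856 ≡ 9.
  α_i^2 mod 11 = [9, 1, 1, 3, 5].
  S_2 = Σ v_i α_i^2 r_i = 5·9·1 + 10·1·8 + 4·1·9 + 4·3·4 + 10·5·7 = 559 ≡ 9.
  S = (9, 9, 9) ≠ 0, so r is not a codeword (an error is present).
Step 3: locate the error. For a single error e at position i, S_ℓ = v_i·e·α_i^ℓ, so α_err = S_1/S_0.
  S_0^{−1} = 9^{−1} = 5 (mod 11), so α_err = 9·5 = 45 ≡ 1 = α_2. Error position i = 2.
  Consistency check: S_2/S_1 = 9·5 = 45 ≡ 1 = α_err ✓ (single-error assumption holds).
Step 4: error magnitude e = S_0/v_2 = S_0·∏_{j≠2}(α_2 − α_j) = 9·10 = 90 ≡ 2 (mod 11).
Step 5: correct position 2: c_2 = r_2 − e = 8 − 2 ≡ 6 (mod 11). Hence c = [1, 6, 9, 4, 7].
  Check: interpolating c through the α_i gives m(x) = 2 + 4·x (degree < 2) with m(α_i) = c_i for every i, so c is indeed a codeword.


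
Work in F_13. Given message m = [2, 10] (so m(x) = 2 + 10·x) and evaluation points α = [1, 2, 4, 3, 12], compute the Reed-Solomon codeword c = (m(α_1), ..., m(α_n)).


c = [12, 9, 3, 6, 5]

Message polynomial: m(x) = 2 + 10·x (mod 13).
For each evaluation point α_i, compute m(α_i) mod 13:
  α_1 = 1: Horner steps 10 → 12, so m(1) = 12.
  α_2 = 2: Horner steps 10 → 9, so m(2) = 9.
  α_3 = 4: Horner steps 10 → 3, so m(4) = 3.
  α_4 = 3: Horner steps 10 → 6, so m(3) = 6.
  α_5 = 12: Horner steps 10 → 5, so m(12) = 5.
Codeword c = [12, 9, 3, 6, 5] ∈ F_13^5.


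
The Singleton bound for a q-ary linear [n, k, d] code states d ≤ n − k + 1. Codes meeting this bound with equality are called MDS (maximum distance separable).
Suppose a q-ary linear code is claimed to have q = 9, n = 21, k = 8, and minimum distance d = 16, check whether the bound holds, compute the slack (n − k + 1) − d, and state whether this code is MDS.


Singleton RHS = n − k + 1 = 14, slack = -2, bound violated (no such code; not MDS).

Singleton bound: d ≤ n − k + 1.
Here n = 21, k = 8, so n − k + 1 = 14.
Given d = 16, check d ≤ 14: NO.
Slack = (n − k + 1) − d = -2.
The slack is negative: d = 16 exceeds n − k + 1 = 14 by 2, so the Singleton bound is violated and no linear [21, 8, 16]_9 code can exist. In particular it is not MDS (MDS requires d = n − k + 1 exactly).
Description: the claimed parameters are [21, 8, 16]_9; such a code would be impossible (violates the Singleton bound).


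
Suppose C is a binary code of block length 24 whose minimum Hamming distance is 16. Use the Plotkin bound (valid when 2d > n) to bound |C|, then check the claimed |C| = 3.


Plotkin bound M ≤ 4; given |C| = 3 ≤ bound (satisfied).

Check applicability: 2d = 32, n = 24.
2d − n = 8 > 0, so Plotkin applies.
Compute d/(2d−n) = 16/8 ≈ 2.0000.
⌊d/(2d−n)⌋ = 2.
Plotkin bound: M ≤ 2·2 = 4.
Given |C| = 3, check: satisfied.
This |C| is below the Plotkin bound.


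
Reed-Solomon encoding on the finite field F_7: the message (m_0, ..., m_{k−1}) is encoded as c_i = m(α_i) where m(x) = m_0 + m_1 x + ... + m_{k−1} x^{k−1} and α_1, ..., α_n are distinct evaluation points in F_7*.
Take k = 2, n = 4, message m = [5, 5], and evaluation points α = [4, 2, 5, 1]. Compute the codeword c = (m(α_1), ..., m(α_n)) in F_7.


c = [4, 1, 2, 3]

Message polynomial: m(x) = 5 + 5·x (mod 7).
For each evaluation point α_i, compute m(α_i) mod 7:
  α_1 = 4: Horner steps 5 → 4, so m(4) = 4.
  α_2 = 2: Horner steps 5 → 1, so m(2) = 1.
  α_3 = 5: Horner steps 5 → 2, so m(5) = 2.
  α_4 = 1: Horner steps 5 → 3, so m(1) = 3.
Codeword c = [4, 1, 2, 3] ∈ F_7^4.


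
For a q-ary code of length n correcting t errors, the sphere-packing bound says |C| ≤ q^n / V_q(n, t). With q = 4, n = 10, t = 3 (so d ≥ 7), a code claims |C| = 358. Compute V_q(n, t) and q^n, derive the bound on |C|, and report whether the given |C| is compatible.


V_q(n, t) = 3676, q^n = 1048576, Hamming bound = 285, |C| = 358 > bound (violated).

Step 1: Compute V_q(n, t) = Σ_{j=0}^3 C(n, j) (q−1)^j.
  j = 0: C(10,0)·(3)^0 = 1·1 = 1.
  j = 1: C(10,1)·(3)^1 = 10·3 = 30.
  j = 2: C(10,2)·(3)^2 = 45·9 = 405.
  j = 3: C(10,3)·(3)^3 = 120·27 = 3240.
  V_q(n, t) = 1 + 30 + 405 + 3240 = 3676.
Step 2: q^n = 4^10 = 1048576.
Step 3: Hamming bound ⌊q^n / V_q(n,t)⌋ = ⌊1048576/3676⌋ = 285.
Step 4: Compare |C| = 358 to 285: violated.
The claimed |C| lies above the Hamming bound, so no 4-ary code of length 10 with d ≥ 7 can have 358 codewords.


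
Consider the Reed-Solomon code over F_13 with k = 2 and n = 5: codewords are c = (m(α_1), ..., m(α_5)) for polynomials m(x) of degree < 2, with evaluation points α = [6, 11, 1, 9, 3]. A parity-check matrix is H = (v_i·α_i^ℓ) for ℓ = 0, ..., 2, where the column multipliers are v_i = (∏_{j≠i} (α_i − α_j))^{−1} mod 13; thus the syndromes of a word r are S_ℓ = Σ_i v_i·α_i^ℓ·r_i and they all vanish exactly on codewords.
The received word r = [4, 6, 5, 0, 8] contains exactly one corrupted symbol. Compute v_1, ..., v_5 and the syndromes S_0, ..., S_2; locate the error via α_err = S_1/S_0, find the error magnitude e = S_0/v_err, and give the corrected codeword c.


S = (6, 6, 6), error at position 3, error magnitude e = 3, c = [4, 6, 2, 0, 8].

Step 1: column multipliers v_i = (∏_{j≠i}(α_i − α_j))^{−1} mod 13.
  i = 1 (α = 6): (6−11)(6−1)(6−9)(6−3) = (−5)·5·(−3)·3 = 225 ≡ 4, so v_1 = 4^{−1} = 10 (mod 13).
  i = 2 (α = 11): (11−6)(11−1)(11−9)(11−3) = 5·10·2·8 = 800 ≡ 7, so v_2 = 7^{−1} = 2 (mod 13).
  i = 3 (α = 1): (1−6)(1−11)(1−9)(1−3) = (−5)·(−10)·(−8)·(−2) = 800 ≡ 7, so v_3 = 7^{−1} = 2 (mod 13).
  i = 4 (α = 9): (9−6)(9−11)(9−1)(9−3) = 3·(−2)·8·6 = −288 ≡ 11, so v_4 = 11^{−1} = 6 (mod 13).
  i = 5 (α = 3): (3−6)(3−11)(3−1)(3−9) = (−3)·(−8)·2·(−6) = −288 ≡ 11, so v_5 = 11^{−1} = 6 (mod 13).
  v = [10, 2, 2, 6, 6].
Step 2: syndromes of r = [4, 6, 5, 0, 8] (all sums mod 13).
  S_0 = Σ v_i r_i = 10·4 + 2·6 + 2·5 + 6·0 + 6·8 = 110 ≡ 6.
  S_1 = Σ v_i α_i r_i = 10·6·4 + 2·11·6 + 2·1·5 + 6·9·0 + 6·3·8 = 526 ≡ 6.
  α_i^2 mod 13 = [10, 4, 1, 3, 9].
  S_2 = Σ v_i α_i^2 r_i = 10·10·4 + 2·4·6 + 2·1·5 + 6·3·0 + 6·9·8 = 890 ≡ 6.
  S = (6, 6, 6) ≠ 0, so r is not a codeword (an error is present).
Step 3: locate the error. For a single error e at position i, S_ℓ = v_i·e·α_i^ℓ, so α_err = S_1/S_0.
  S_0^{−1} = 6^{−1} = 11 (mod 13), so α_err = 6·11 = 66 ≡ 1 = α_3. Error position i = 3.
  Consistency check: S_2/S_1 = 6·11 = 66 ≡ 1 = α_err ✓ (single-error assumption holds).
Step 4: error magnitude e = S_0/v_3 = S_0·∏_{j≠3}(α_3 − α_j) = 6·7 = 42 ≡ 3 (mod 13).
Step 5: correct position 3: c_3 = r_3 − e = 5 − 3 ≡ 2 (mod 13). Hence c = [4, 6, 2, 0, 8].
  Check: interpolating c through the α_i gives m(x) = 12 + 3·x (degree < 2) with m(α_i) = c_i for every i, so c is indeed a codeword.


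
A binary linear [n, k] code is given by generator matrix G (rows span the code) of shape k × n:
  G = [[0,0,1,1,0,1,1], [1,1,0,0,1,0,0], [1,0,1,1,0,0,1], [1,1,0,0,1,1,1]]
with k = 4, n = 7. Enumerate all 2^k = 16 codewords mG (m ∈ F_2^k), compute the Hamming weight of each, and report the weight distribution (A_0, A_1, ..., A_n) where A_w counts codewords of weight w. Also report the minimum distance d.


Weight distribution: A_0 = 1, A_2 = 4, A_3 = 3, A_4 = 3, A_5 = 4, A_7 = 1. Minimum distance d = 2.

Enumerate all 2^4 = 16 messages m ∈ F_2^4.
For each, compute codeword c = mG in F_2^7, then tally its weight.
  m = 0000 → c = 0000000, weight = 0.
  m = 1000 → c = 0011011, weight = 4.
  m = 0100 → c = 1100100, weight = 3.
  m = 1100 → c = 1111111, weight = 7.
  m = 0010 → c = 1011001, weight = 4.
  m = 1010 → c = 1000010, weight = 2.
  m = 0110 → c = 0111101, weight = 5.
  m = 1110 → c = 0100110, weight = 3.
  m = 0001 → c = 1100111, weight = 5.
  m = 1001 → c = 1111100, weight = 5.
  m = 0101 → c = 0000011, weight = 2.
  m = 1101 → c = 0011000, weight = 2.
  m = 0011 → c = 0111110, weight = 5.
  m = 1011 → c = 0100101, weight = 3.
  m = 0111 → c = 1011010, weight = 4.
  m = 1111 → c = 1000001, weight = 2.
Tally weights:
  weight 0: 1 codewords.
  weight 2: 4 codewords.
  weight 3: 3 codewords.
  weight 4: 3 codewords.
  weight 5: 4 codewords.
  weight 7: 1 codewords.
Minimum distance d = smallest w > 0 with A_w > 0 = 2.
Sanity: Σ A_w = 16 = 2^4 = 16 ✓.


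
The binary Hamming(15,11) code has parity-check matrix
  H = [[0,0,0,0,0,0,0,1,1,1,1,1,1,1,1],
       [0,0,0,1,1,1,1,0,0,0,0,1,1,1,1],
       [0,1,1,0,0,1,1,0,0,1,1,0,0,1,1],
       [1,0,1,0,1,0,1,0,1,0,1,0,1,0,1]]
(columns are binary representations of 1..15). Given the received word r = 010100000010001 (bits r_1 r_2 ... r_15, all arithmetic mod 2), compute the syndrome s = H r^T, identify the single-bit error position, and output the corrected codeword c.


s = (0, 0, 1, 0)^T, error position = 2, corrected codeword c = 000100000010001

Compute s = H r^T mod 2 one row at a time:
  s_1 = 0 + 0 + 0 + 1 + 0 + 0 + 0 + 1 = 2 ≡ 0 (mod 2).
  s_2 = 1 + 0 + 0 + 0 + 0 + 0 + 0 + 1 = 2 ≡ 0 (mod 2).
  s_3 = 1 + 0 + 0 + 0 + 0 + 1 + 0 + 1 = 3 ≡ 1 (mod 2).
  s_4 = 0 + 0 + 0 + 0 + 0 + 1 + 0 + 1 = 2 ≡ 0 (mod 2).
s = (0, 0, 1, 0)^T — this equals column 2 of H (binary 0010), so error is at position 2.
Correct: flip bit 2 of r = 010100000010001 to get c = 000100000010001.


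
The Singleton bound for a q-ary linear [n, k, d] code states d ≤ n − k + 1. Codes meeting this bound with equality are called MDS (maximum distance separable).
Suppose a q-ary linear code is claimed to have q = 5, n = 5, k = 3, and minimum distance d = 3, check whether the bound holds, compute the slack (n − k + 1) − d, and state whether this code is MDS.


Singleton RHS = n − k + 1 = 3, slack = 0, bound satisfied, MDS.

Singleton bound: d ≤ n − k + 1.
Here n = 5, k = 3, so n − k + 1 = 3.
Given d = 3, check d ≤ 3: YES.
Slack = (n − k + 1) − d = 0.
The code is MDS (slack = 0).
Description: the claimed parameters are [5, 3, 3]_5; such a code would be MDS (meets Singleton bound).


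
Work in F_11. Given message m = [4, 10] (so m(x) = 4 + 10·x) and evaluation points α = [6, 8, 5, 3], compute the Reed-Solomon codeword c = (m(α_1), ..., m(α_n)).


c = [9, 7, 10, 1]

Message polynomial: m(x) = 4 + 10·x (mod 11).
For each evaluation point α_i, compute m(α_i) mod 11:
  α_1 = 6: Horner steps 10 → 9, so m(6) = 9.
  α_2 = 8: Horner steps 10 → 7, so m(8) = 7.
  α_3 = 5: Horner steps 10 → 10, so m(5) = 10.
  α_4 = 3: Horner steps 10 → 1, so m(3) = 1.
Codeword c = [9, 7, 10, 1] ∈ F_11^4.


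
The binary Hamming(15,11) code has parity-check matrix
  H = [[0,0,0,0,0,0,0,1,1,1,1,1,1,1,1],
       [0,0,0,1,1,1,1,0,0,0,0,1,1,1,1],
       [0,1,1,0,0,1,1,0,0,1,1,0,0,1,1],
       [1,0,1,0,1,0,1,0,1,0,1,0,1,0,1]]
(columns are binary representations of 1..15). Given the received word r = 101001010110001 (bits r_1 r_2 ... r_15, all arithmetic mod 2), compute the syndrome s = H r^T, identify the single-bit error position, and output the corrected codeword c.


s = (0, 0, 1, 0)^T, error position = 2, corrected codeword c = 111001010110001

Compute s = H r^T mod 2 one row at a time:
  s_1 = 1 + 0 + 1 + 1 + 0 + 0 + 0 + 1 = 4 ≡ 0 (mod 2).
  s_2 = 0 + 0 + 1 + 0 + 0 + 0 + 0 + 1 = 2 ≡ 0 (mod 2).
  s_3 = 0 + 1 + 1 + 0 + 1 + 1 + 0 + 1 = 5 ≡ 1 (mod 2).
  s_4 = 1 + 1 + 0 + 0 + 0 + 1 + 0 + 1 = 4 ≡ 0 (mod 2).
s = (0, 0, 1, 0)^T — this equals column 2 of H (binary 0010), so error is at position 2.
Correct: flip bit 2 of r = 101001010110001 to get c = 111001010110001.


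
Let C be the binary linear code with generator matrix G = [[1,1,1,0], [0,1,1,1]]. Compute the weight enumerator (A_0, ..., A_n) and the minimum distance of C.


Weight distribution: A_0 = 1, A_2 = 1, A_3 = 2. Minimum distance d = 2.

Enumerate all 2^2 = 4 messages m ∈ F_2^2.
For each, compute codeword c = mG in F_2^4, then tally its weight.
  m = 00 → c = 0000, weight = 0.
  m = 10 → c = 1110, weight = 3.
  m = 01 → c = 0111, weight = 3.
  m = 11 → c = 1001, weight = 2.
Tally weights:
  weight 0: 1 codewords.
  weight 2: 1 codewords.
  weight 3: 2 codewords.
Minimum distance d = smallest w > 0 with A_w > 0 = 2.
Sanity: Σ A_w = 4 = 2^2 = 4 ✓.


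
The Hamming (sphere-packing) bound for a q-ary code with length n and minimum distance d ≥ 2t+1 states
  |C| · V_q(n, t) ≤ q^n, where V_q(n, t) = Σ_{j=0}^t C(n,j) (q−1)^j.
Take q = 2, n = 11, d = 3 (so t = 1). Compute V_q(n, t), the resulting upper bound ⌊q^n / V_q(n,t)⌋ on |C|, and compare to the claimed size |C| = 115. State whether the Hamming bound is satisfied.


V_q(n, t) = 12, q^n = 2048, Hamming bound = 170, |C| = 115 ≤ bound (satisfied).

Step 1: Compute V_q(n, t) = Σ_{j=0}^1 C(n, j) (q−1)^j.
  j = 0: C(11,0)·(1)^0 = 1·1 = 1.
  j = 1: C(11,1)·(1)^1 = 11·1 = 11.
  V_q(n, t) = 1 + 11 = 12.
Step 2: q^n = 2^11 = 2048.
Step 3: Hamming bound ⌊q^n / V_q(n,t)⌋ = ⌊2048/12⌋ = 170.
Step 4: Compare |C| = 115 to 170: satisfied.
The claimed |C| lies below the Hamming bound.


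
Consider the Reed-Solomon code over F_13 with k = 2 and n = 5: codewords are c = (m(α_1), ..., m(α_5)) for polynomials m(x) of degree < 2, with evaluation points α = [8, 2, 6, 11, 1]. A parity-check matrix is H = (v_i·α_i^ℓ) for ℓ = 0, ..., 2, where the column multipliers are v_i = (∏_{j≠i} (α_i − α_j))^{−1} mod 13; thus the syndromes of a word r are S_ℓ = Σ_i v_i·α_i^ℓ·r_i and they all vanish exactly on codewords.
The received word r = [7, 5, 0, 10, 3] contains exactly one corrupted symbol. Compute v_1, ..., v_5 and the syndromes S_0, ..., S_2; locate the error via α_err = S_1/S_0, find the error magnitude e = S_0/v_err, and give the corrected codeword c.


S = (2, 3, 11), error at position 1, error magnitude e = 3, c = [4, 5, 0, 10, 3].

Step 1: column multipliers v_i = (∏_{j≠i}(α_i − α_j))^{−1} mod 13.
  i = 1 (α = 8): (8−2)(8−6)(8−11)(8−1) = 6·2·(−3)·7 = −252 ≡ 8, so v_1 = 8^{−1} = 5 (mod 13).
  i = 2 (α = 2): (2−8)(2−6)(2−11)(2−1) = (−6)·(−4)·(−9)·1 = −216 ≡ 5, so v_2 = 5^{−1} = 8 (mod 13).
  i = 3 (α = 6): (6−8)(6−2)(6−11)(6−1) = (−2)·4·(−5)·5 = 200 ≡ 5, so v_3 = 5^{−1} = 8 (mod 13).
  i = 4 (α = 11): (11−8)(11−2)(11−6)(11−1) = 3·9·5·10 = 1350 ≡ 11, so v_4 = 11^{−1} = 6 (mod 13).
  i = 5 (α = 1): (1−8)(1−2)(1−6)(1−11) = (−7)·(−1)·(−5)·(−10) = 350 ≡ 12, so v_5 = 12^{−1} = 12 (mod 13).
  v = [5, 8, 8, 6, 12].
Step 2: syndromes of r = [7, 5, 0, 10, 3] (all sums mod 13).
  S_0 = Σ v_i r_i = 5·7 + 8·5 + 8·0 + 6·10 + 12·3 = 171 ≡ 2.
  S_1 = Σ v_i α_i r_i = 5·8·7 + 8·2·5 + 8·6·0 + 6·11·10 + 12·1·3 = 1056 ≡ 3.
  α_i^2 mod 13 = [12, 4, 10, 4, 1].
  S_2 = Σ v_i α_i^2 r_i = 5·12·7 + 8·4·5 + 8·10·0 + 6·4·10 + 12·1·3 = 856 ≡ 11.
  S = (2, 3, 11) ≠ 0, so r is not a codeword (an error is present).
Step 3: locate the error. For a single error e at position i, S_ℓ = v_i·e·α_i^ℓ, so α_err = S_1/S_0.
  S_0^{−1} = 2^{−1} = 7 (mod 13), so α_err = 3·7 = 21 ≡ 8 = α_1. Error position i = 1.
  Consistency check: S_2/S_1 = 11·9 = 99 ≡ 8 = α_err ✓ (single-error assumption holds).
Step 4: error magnitude e = S_0/v_1 = S_0·∏_{j≠1}(α_1 − α_j) = 2·8 = 16 ≡ 3 (mod 13).
Step 5: correct position 1: c_1 = r_1 − e = 7 − 3 ≡ 4 (mod 13). Hence c = [4, 5, 0, 10, 3].
  Check: interpolating c through the α_i gives m(x) = 1 + 2·x (degree < 2) with m(α_i) = c_i for every i, so c is indeed a codeword.
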